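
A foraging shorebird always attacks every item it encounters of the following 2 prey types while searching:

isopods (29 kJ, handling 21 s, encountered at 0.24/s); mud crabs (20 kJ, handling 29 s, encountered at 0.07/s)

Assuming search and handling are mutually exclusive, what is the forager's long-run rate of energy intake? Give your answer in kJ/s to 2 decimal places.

R = (0.24×29 + 0.07×20) / (1 + 0.24×21 + 0.07×29) = 8.36/8.07 = 1.036 kJ/s.

1.04 kJ/s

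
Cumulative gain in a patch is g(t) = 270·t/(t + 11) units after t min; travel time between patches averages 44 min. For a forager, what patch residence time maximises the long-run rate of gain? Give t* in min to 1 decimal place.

22.0 min

Optimal t* satisfies g'(t*) = g(t*)/(T + t*).
g'(t) = 270·11/(t + 11)². Setting 270·11/(t+11)² = 270t/[(t+11)(44+t)] gives 11(44+t) = t(t+11), so t² = 11×44 = 484.
t* = √484 = 22 min.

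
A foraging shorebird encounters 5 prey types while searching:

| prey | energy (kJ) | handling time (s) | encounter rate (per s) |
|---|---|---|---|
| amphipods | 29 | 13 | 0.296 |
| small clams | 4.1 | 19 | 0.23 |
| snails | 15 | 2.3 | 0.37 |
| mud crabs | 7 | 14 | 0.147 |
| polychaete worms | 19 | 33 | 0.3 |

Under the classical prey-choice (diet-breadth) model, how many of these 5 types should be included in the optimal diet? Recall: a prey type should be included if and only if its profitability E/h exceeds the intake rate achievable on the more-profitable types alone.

1

Profitabilities (E/h, kJ/s): snails 6.52, amphipods 2.23, polychaete worms 0.576, mud crabs 0.5, small clams 0.216. Add prey in this order while the next type's profitability exceeds the intake rate on those already taken.
Rate on top 1: 2.998. amphipods: 2.23 < 2.998 → exclude; stop.
Optimal diet: snails — 1 of 5 types.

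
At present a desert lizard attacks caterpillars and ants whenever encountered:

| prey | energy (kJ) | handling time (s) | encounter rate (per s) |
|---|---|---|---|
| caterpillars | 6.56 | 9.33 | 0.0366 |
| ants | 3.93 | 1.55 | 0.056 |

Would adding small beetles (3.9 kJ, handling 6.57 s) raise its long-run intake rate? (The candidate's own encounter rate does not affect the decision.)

Yes

On caterpillars and ants alone, R = ΣλE/(1+Σλh) = 0.4602/1.428 = 0.3222 kJ/s.
small beetles: E/h = 3.9/6.57 = 0.5936 kJ/s.
Since 0.5936 > R, including small beetles increases the long-run rate.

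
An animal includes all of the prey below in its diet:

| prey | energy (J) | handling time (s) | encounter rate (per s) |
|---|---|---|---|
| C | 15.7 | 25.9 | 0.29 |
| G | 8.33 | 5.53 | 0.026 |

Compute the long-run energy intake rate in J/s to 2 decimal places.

0.55 J/s

R = (0.29×15.7 + 0.026×8.33) / (1 + 0.29×25.9 + 0.026×5.53) = 4.77/8.655 = 0.5511 J/s.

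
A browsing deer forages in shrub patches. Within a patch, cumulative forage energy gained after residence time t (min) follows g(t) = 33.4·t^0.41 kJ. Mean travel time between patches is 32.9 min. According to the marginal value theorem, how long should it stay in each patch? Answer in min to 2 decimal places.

22.86 min

Optimal t* satisfies g'(t*) = g(t*)/(T + t*).
g'(t) = 0.41·33.4·t^-0.59. Setting 0.41·33.4·t^-0.59 = 33.4·t^0.41/(32.9+t) gives 0.41(32.9+t) = t, so 0.59·t = 0.41×32.9.
t* = 0.41×32.9/0.59 = 22.86 min.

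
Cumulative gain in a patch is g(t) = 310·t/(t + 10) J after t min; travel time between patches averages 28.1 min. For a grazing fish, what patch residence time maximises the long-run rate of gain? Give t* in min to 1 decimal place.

16.8 min

Optimal t* satisfies g'(t*) = g(t*)/(T + t*).
g'(t) = 310·10/(t + 10)². Setting 310·10/(t+10)² = 310t/[(t+10)(28.1+t)] gives 10(28.1+t) = t(t+10), so t² = 10×28.1 = 281.
t* = √281 = 16.76 min.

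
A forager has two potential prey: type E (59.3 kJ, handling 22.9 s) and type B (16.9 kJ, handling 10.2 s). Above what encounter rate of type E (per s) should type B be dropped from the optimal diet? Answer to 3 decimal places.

Drop type B once their profitability E₂/h₂ falls below the rate achievable on type E alone: E₂/h₂ = λE₁/(1 + λh₁).
Solve for λ: λE₁h₂ = E₂(1 + λh₁) → λ(E₁h₂ − E₂h₁) = E₂ → λ = E₂/(E₁h₂ − E₂h₁).
λ = 16.9/(59.3×10.2 − 16.9×22.9) = 16.9/217.8 = 0.07758 per s.

0.078 per s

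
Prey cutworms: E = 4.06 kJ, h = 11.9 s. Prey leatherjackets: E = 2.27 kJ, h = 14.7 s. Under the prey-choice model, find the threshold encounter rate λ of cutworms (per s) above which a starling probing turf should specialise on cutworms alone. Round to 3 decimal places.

Drop leatherjackets once their profitability E₂/h₂ falls below the rate achievable on cutworms alone: E₂/h₂ = λE₁/(1 + λh₁).
Solve for λ: λE₁h₂ = E₂(1 + λh₁) → λ(E₁h₂ − E₂h₁) = E₂ → λ = E₂/(E₁h₂ − E₂h₁).
λ = 2.27/(4.06×14.7 − 2.27×11.9) = 2.27/32.67 = 0.06948 per s.

0.069 per s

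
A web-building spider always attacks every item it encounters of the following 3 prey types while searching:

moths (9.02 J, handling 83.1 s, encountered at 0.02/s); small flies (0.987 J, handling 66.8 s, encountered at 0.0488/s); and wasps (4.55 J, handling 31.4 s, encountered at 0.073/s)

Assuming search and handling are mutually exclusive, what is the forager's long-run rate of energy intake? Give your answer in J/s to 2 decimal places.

0.07 J/s

R = (0.02×9.02 + 0.0488×0.987 + 0.073×4.55) / (1 + 0.02×83.1 + 0.0488×66.8 + 0.073×31.4) = 0.5607/8.214 = 0.06826 J/s.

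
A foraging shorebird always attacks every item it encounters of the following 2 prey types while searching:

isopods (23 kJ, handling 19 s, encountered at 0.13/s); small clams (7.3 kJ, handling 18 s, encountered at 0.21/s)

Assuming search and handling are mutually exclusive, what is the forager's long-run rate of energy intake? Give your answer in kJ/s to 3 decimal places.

R = (0.13×23 + 0.21×7.3) / (1 + 0.13×19 + 0.21×18) = 4.523/7.25 = 0.6239 kJ/s.

0.624 kJ/s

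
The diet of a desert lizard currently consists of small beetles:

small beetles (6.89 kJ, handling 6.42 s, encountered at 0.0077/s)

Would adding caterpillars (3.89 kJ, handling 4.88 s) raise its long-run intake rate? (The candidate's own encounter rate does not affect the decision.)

Yes

Intake rate on the current diet: R = (0.0077×6.89) / (1 + 0.0077×6.42) = 0.05305/1.049 = 0.05055 kJ/s.
caterpillars: E/h = 3.89/4.88 = 0.7971 kJ/s.
Since 0.7971 > R, including caterpillars increases the long-run rate.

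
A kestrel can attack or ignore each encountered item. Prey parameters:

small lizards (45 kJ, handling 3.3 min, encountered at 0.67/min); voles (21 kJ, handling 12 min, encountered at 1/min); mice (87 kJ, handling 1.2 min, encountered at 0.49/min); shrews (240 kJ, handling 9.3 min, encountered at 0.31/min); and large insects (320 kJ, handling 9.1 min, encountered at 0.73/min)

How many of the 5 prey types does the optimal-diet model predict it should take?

2

Rank by E/h (kJ/min): mice 72.5, large insects 35.2, shrews 25.8, small lizards 13.6, voles 1.75. Include each in turn until the next type's E/h falls below the running intake rate.
Rate on top 1: 26.85. large insects: 35.2 > 26.85 → include.
Rate on top 2: 33.56. shrews: 25.8 < 33.56 → exclude; stop.
Optimal diet: mice, large insects — 2 of 5 types.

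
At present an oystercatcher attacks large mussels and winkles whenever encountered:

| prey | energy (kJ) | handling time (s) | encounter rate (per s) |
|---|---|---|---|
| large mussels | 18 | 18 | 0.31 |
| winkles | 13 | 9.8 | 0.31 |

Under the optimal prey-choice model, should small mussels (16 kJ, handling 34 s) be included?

Current rate: (0.31×18 + 0.31×13)/(1 + 0.31×18 + 0.31×9.8) = 0.9992 kJ/s.
Profitability of small mussels: 16/34 = 0.4706 kJ/s.
0.4706 < 0.9992, so adding small mussels would lower the average — exclude it.

No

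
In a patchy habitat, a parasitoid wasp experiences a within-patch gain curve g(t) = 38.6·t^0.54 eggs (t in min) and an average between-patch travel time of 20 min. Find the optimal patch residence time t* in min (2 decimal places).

23.48 min

By the marginal value theorem, leave when the instantaneous gain rate g'(t) equals the habitat-wide average g(t)/(T + t).
g'(t) = 0.54·38.6·t^-0.46. Setting 0.54·38.6·t^-0.46 = 38.6·t^0.54/(20+t) gives 0.54(20+t) = t, so 0.46·t = 0.54×20.
t* = 0.54×20/0.46 = 23.48 min.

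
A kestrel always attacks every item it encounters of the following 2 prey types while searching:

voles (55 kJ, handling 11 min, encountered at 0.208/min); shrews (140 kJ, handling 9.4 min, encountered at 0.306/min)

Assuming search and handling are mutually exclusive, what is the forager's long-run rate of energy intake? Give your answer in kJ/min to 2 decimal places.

Energy encountered per unit search time: 0.208×55 + 0.306×140 = 54.28 kJ/min.
Handling time per unit search time: 0.208×11 + 0.306×9.4 = 5.164.
Rate = 54.28/(1 + 5.164) = 8.805 kJ/min.

8.81 kJ/min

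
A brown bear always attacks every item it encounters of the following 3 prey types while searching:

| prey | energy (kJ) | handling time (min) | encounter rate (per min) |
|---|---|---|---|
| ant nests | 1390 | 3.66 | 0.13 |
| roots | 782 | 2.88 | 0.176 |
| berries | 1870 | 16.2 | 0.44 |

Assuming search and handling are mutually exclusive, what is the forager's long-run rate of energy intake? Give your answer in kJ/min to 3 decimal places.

125.252 kJ/min

R = (0.13×1390 + 0.176×782 + 0.44×1870) / (1 + 0.13×3.66 + 0.176×2.88 + 0.44×16.2) = 1141/9.111 = 125.3 kJ/min.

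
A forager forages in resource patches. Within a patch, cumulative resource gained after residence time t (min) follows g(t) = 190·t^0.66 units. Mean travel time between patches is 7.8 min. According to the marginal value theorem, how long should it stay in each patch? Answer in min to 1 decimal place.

15.1 min

By the marginal value theorem, leave when the instantaneous gain rate g'(t) equals the habitat-wide average g(t)/(T + t).
g'(t) = 0.66·190·t^-0.34. Setting 0.66·190·t^-0.34 = 190·t^0.66/(7.8+t) gives 0.66(7.8+t) = t, so 0.34·t = 0.66×7.8.
t* = 0.66×7.8/0.34 = 15.14 min.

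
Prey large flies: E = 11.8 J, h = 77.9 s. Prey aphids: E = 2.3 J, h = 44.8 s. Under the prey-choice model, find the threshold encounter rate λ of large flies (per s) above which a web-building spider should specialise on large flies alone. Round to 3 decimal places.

The zero-one rule: include aphids iff E₂/h₂ > λE₁/(1+λh₁). Equality gives the switch point.
λE₁h₂ = E₂ + λE₂h₁ ⇒ λ = E₂/(E₁h₂ − E₂h₁) = 2.3/(528.6 − 179.2) = 0.006581 per s.

0.007 per s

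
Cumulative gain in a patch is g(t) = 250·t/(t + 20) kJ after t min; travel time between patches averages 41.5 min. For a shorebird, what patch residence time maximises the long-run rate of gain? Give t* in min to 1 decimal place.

28.8 min

Optimal t* satisfies g'(t*) = g(t*)/(T + t*).
g'(t) = 250·20/(t + 20)². Setting 250·20/(t+20)² = 250t/[(t+20)(41.5+t)] gives 20(41.5+t) = t(t+20), so t² = 20×41.5 = 830.
t* = √830 = 28.81 min.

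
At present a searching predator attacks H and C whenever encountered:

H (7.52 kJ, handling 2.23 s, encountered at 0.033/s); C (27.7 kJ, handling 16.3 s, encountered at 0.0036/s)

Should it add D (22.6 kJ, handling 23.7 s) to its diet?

Current rate: (0.033×7.52 + 0.0036×27.7)/(1 + 0.033×2.23 + 0.0036×16.3) = 0.3072 kJ/s.
D: E/h = 22.6/23.7 = 0.9536 kJ/s.
0.9536 > 0.3072, so adding D raises the average — include it.

Yes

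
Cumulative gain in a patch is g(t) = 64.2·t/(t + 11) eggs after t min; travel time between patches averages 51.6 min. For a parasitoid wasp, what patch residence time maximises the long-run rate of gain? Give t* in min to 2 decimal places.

23.82 min

By the marginal value theorem, leave when the instantaneous gain rate g'(t) equals the habitat-wide average g(t)/(T + t).
g'(t) = 64.2·11/(t + 11)². Setting 64.2·11/(t+11)² = 64.2t/[(t+11)(51.6+t)] gives 11(51.6+t) = t(t+11), so t² = 11×51.6 = 567.6.
t* = √567.6 = 23.82 min.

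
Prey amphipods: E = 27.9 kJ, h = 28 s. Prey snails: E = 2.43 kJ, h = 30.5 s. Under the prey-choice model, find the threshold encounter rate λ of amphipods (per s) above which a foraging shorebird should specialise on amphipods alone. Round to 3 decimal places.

0.003 per s

Drop snails once their profitability E₂/h₂ falls below the rate achievable on amphipods alone: E₂/h₂ = λE₁/(1 + λh₁).
Solve for λ: λE₁h₂ = E₂(1 + λh₁) → λ(E₁h₂ − E₂h₁) = E₂ → λ = E₂/(E₁h₂ − E₂h₁).
λ = 2.43/(27.9×30.5 − 2.43×28) = 2.43/782.9 = 0.003104 per s.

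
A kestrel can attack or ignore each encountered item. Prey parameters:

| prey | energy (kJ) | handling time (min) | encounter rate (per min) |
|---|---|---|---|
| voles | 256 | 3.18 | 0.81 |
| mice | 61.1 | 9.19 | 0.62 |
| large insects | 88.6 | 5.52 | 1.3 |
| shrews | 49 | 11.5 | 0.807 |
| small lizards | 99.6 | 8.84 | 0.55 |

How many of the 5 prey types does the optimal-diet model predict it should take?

Rank by E/h (kJ/min): voles 80.5, large insects 16.1, small lizards 11.3, mice 6.65, shrews 4.26. Include each in turn until the next type's E/h falls below the running intake rate.
Rate on top 1: 57.99. large insects: 16.1 < 57.99 → exclude; stop.
Optimal diet: voles — 1 of 5 types.

1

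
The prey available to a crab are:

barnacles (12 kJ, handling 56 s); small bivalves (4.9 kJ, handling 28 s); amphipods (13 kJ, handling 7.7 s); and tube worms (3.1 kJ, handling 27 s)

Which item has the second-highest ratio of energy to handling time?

barnacles

In descending order of E/h:
amphipods: 13/7.7 = 1.69 kJ/s
barnacles: 12/56 = 0.214 kJ/s
small bivalves: 4.9/28 = 0.175 kJ/s
tube worms: 3.1/27 = 0.115 kJ/s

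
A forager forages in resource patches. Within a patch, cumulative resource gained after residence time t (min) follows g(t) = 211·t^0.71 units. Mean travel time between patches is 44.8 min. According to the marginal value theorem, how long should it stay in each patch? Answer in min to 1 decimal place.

By the marginal value theorem, leave when the instantaneous gain rate g'(t) equals the habitat-wide average g(t)/(T + t).
g'(t) = 0.71·211·t^-0.29. Setting 0.71·211·t^-0.29 = 211·t^0.71/(44.8+t) gives 0.71(44.8+t) = t, so 0.29·t = 0.71×44.8.
t* = 0.71×44.8/0.29 = 109.7 min.

109.7 min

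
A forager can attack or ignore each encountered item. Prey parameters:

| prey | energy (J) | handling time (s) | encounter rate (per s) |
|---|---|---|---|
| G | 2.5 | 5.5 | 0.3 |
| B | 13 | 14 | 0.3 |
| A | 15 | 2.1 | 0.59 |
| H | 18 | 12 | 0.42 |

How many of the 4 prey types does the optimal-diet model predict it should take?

Profitabilities (E/h, J/s): A 7.14, H 1.5, B 0.929, G 0.455. Add prey in this order while the next type's profitability exceeds the intake rate on those already taken.
Rate on top 1: 3.953. H: 1.5 < 3.953 → exclude; stop.
Optimal diet: A — 1 of 4 types.

1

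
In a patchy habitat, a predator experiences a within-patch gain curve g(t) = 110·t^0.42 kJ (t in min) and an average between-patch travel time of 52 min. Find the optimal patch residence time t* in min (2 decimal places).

Optimal t* satisfies g'(t*) = g(t*)/(T + t*).
g'(t) = 0.42·110·t^-0.58. Setting 0.42·110·t^-0.58 = 110·t^0.42/(52+t) gives 0.42(52+t) = t, so 0.58·t = 0.42×52.
t* = 0.42×52/0.58 = 37.66 min.

37.66 min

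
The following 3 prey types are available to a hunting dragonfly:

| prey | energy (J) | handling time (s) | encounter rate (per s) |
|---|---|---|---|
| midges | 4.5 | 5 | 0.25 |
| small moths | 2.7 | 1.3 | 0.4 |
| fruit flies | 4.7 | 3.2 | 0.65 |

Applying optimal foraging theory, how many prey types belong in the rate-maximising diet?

2

Profitabilities (E/h, J/s): small moths 2.08, fruit flies 1.47, midges 0.9. Add prey in this order while the next type's profitability exceeds the intake rate on those already taken.
Rate on top 1: 0.7105. fruit flies: 1.47 > 0.7105 → include.
Rate on top 2: 1.149. midges: 0.9 < 1.149 → exclude; stop.
Optimal diet: small moths, fruit flies — 2 of 3 types.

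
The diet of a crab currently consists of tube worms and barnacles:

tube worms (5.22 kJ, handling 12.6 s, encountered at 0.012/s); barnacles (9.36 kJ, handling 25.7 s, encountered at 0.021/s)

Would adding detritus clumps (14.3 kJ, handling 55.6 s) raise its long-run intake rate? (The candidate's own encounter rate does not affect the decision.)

Yes

Intake rate on the current diet: R = (0.012×5.22 + 0.021×9.36) / (1 + 0.012×12.6 + 0.021×25.7) = 0.2592/1.691 = 0.1533 kJ/s.
detritus clumps: E/h = 14.3/55.6 = 0.2572 kJ/s.
Since 0.2572 > R, including detritus clumps increases the long-run rate.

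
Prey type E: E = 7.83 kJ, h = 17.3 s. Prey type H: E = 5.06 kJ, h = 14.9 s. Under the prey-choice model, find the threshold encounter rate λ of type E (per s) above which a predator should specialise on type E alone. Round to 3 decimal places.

0.174 per s

The zero-one rule: include type H iff E₂/h₂ > λE₁/(1+λh₁). Equality gives the switch point.
λE₁h₂ = E₂ + λE₂h₁ ⇒ λ = E₂/(E₁h₂ − E₂h₁) = 5.06/(116.7 − 87.54) = 0.1737 per s.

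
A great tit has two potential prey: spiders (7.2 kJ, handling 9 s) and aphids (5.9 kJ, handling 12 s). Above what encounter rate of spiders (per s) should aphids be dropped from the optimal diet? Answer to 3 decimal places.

0.177 per s

Drop aphids once their profitability E₂/h₂ falls below the rate achievable on spiders alone: E₂/h₂ = λE₁/(1 + λh₁).
Solve for λ: λE₁h₂ = E₂(1 + λh₁) → λ(E₁h₂ − E₂h₁) = E₂ → λ = E₂/(E₁h₂ − E₂h₁).
λ = 5.9/(7.2×12 − 5.9×9) = 5.9/33.3 = 0.1772 per s.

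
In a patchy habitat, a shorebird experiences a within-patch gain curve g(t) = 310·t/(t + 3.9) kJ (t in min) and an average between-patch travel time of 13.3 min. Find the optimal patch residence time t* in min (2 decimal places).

7.20 min

Maximise g(t)/(T+t): set derivative to zero → g'(t)(T+t) = g(t).
g'(t) = 310·3.9/(t + 3.9)². Setting 310·3.9/(t+3.9)² = 310t/[(t+3.9)(13.3+t)] gives 3.9(13.3+t) = t(t+3.9), so t² = 3.9×13.3 = 51.87.
t* = √51.87 = 7.202 min.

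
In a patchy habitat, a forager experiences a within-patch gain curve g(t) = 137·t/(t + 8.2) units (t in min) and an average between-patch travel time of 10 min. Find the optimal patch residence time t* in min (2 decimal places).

By the marginal value theorem, leave when the instantaneous gain rate g'(t) equals the habitat-wide average g(t)/(T + t).
g'(t) = 137·8.2/(t + 8.2)². Setting 137·8.2/(t+8.2)² = 137t/[(t+8.2)(10+t)] gives 8.2(10+t) = t(t+8.2), so t² = 8.2×10 = 82.
t* = √82 = 9.055 min.

9.06 min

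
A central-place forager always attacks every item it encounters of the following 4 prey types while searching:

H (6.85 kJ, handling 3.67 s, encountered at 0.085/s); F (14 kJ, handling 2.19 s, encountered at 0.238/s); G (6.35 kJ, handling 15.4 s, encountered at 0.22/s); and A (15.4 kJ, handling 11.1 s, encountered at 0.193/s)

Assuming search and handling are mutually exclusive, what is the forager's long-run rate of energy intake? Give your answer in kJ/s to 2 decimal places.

R = Σλ_iE_i / (1 + Σλ_ih_i)
Numerator: 0.085×6.85 + 0.238×14 + 0.22×6.35 + 0.193×15.4 = 8.283
Denominator: 1 + 0.085×3.67 + 0.238×2.19 + 0.22×15.4 + 0.193×11.1 = 7.363
R = 8.283/7.363 = 1.125 kJ/s

1.12 kJ/s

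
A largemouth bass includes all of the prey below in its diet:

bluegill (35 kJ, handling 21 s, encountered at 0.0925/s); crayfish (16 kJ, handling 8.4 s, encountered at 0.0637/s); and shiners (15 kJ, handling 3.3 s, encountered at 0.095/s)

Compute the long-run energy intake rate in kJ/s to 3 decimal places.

1.499 kJ/s

Energy encountered per unit search time: 0.0925×35 + 0.0637×16 + 0.095×15 = 5.682 kJ/s.
Handling time per unit search time: 0.0925×21 + 0.0637×8.4 + 0.095×3.3 = 2.791.
Rate = 5.682/(1 + 2.791) = 1.499 kJ/s.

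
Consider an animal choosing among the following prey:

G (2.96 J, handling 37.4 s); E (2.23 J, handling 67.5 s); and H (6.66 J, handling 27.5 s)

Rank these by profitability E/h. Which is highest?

Profitability E/h (J/s): G = 2.96/37.4 = 0.0791, E = 2.23/67.5 = 0.033, H = 6.66/27.5 = 0.242.
Ranked: H > G > E.

H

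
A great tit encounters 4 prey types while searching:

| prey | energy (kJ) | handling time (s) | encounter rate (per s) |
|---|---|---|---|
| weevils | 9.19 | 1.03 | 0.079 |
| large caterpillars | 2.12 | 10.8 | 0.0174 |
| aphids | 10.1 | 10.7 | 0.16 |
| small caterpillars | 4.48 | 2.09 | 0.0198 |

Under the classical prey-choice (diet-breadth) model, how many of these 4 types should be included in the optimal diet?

3

Rank by E/h (kJ/s): weevils 8.92, small caterpillars 2.14, aphids 0.944, large caterpillars 0.196. Include each in turn until the next type's E/h falls below the running intake rate.
Rate on top 1: 0.6714. small caterpillars: 2.14 > 0.6714 → include.
Rate on top 2: 0.7256. aphids: 0.944 > 0.7256 → include.
Rate on top 3: 0.8575. large caterpillars: 0.196 < 0.8575 → exclude; stop.
Optimal diet: weevils, small caterpillars, aphids — 3 of 4 types.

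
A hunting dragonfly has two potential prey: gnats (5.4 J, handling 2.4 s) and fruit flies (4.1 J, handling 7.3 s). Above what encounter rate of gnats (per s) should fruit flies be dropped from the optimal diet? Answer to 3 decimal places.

At the threshold, the rate on gnats alone equals the profitability of fruit flies: λ·5.4/(1 + λ·2.4) = 4.1/7.3 = 0.5616.
Rearranging, λ(5.4 − 0.5616×2.4) = 0.5616, so λ = 0.5616/4.052 = 0.1386 per s.

0.139 per s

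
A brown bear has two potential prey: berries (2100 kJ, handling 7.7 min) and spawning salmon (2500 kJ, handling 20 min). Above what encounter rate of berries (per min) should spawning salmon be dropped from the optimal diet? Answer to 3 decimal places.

At the threshold, the rate on berries alone equals the profitability of spawning salmon: λ·2100/(1 + λ·7.7) = 2500/20 = 125.
Rearranging, λ(2100 − 125×7.7) = 125, so λ = 125/1138 = 0.1099 per min.

0.110 per min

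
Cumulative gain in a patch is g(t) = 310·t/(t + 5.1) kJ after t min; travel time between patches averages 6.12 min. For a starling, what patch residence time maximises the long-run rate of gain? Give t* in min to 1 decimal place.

5.6 min

Maximise g(t)/(T+t): set derivative to zero → g'(t)(T+t) = g(t).
g'(t) = 310·5.1/(t + 5.1)². Setting 310·5.1/(t+5.1)² = 310t/[(t+5.1)(6.12+t)] gives 5.1(6.12+t) = t(t+5.1), so t² = 5.1×6.12 = 31.21.
t* = √31.21 = 5.587 min.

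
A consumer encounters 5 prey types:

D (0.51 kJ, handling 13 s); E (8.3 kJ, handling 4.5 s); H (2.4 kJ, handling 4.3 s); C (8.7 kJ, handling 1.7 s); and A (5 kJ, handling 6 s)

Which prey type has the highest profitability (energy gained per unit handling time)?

C

Profitability E/h (kJ/s): D = 0.51/13 = 0.0392, E = 8.3/4.5 = 1.84, H = 2.4/4.3 = 0.558, C = 8.7/1.7 = 5.12, A = 5/6 = 0.833.
Ranked: C > E > A > H > D.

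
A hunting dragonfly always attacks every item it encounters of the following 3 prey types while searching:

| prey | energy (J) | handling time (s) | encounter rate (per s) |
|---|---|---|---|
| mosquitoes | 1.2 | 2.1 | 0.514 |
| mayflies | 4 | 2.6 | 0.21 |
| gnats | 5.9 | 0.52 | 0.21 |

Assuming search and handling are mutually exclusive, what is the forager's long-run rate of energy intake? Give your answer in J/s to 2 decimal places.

0.99 J/s

Energy encountered per unit search time: 0.514×1.2 + 0.21×4 + 0.21×5.9 = 2.696 J/s.
Handling time per unit search time: 0.514×2.1 + 0.21×2.6 + 0.21×0.52 = 1.735.
Rate = 2.696/(1 + 1.735) = 0.9858 J/s.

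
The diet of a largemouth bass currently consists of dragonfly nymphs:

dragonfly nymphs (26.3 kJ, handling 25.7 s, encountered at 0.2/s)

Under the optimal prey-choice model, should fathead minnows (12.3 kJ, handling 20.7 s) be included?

Intake rate on the current diet: R = (0.2×26.3) / (1 + 0.2×25.7) = 5.26/6.14 = 0.8567 kJ/s.
fathead minnows: E/h = 12.3/20.7 = 0.5942 kJ/s.
0.5942 < 0.8567, so adding fathead minnows would lower the average — exclude it.

No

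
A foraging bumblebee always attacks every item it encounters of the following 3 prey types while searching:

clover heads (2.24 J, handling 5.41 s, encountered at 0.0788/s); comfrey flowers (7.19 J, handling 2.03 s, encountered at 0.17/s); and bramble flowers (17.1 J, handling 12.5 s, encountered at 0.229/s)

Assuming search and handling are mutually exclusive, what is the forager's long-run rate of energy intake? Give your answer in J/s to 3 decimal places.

1.147 J/s

R = (0.0788×2.24 + 0.17×7.19 + 0.229×17.1) / (1 + 0.0788×5.41 + 0.17×2.03 + 0.229×12.5) = 5.315/4.634 = 1.147 J/s.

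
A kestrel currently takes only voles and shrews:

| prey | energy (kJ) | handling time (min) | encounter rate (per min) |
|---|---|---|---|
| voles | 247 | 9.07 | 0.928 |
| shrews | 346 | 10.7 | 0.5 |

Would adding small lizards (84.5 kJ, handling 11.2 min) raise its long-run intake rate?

Current rate: (0.928×247 + 0.5×346)/(1 + 0.928×9.07 + 0.5×10.7) = 27.24 kJ/min.
Profitability of small lizards: 84.5/11.2 = 7.545 kJ/min.
Since 7.545 < R, time spent handling small lizards is better spent searching.

No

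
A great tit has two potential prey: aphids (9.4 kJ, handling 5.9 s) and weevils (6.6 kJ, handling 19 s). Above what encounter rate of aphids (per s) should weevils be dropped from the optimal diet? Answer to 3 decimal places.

0.047 per s

Drop weevils once their profitability E₂/h₂ falls below the rate achievable on aphids alone: E₂/h₂ = λE₁/(1 + λh₁).
Solve for λ: λE₁h₂ = E₂(1 + λh₁) → λ(E₁h₂ − E₂h₁) = E₂ → λ = E₂/(E₁h₂ − E₂h₁).
λ = 6.6/(9.4×19 − 6.6×5.9) = 6.6/139.7 = 0.04726 per s.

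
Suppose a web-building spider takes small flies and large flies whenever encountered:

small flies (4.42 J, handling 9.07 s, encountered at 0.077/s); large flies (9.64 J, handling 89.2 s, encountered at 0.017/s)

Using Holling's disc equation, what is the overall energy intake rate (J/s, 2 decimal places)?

0.16 J/s

R = Σλ_iE_i / (1 + Σλ_ih_i)
Numerator: 0.077×4.42 + 0.017×9.64 = 0.5042
Denominator: 1 + 0.077×9.07 + 0.017×89.2 = 3.215
R = 0.5042/3.215 = 0.1568 J/s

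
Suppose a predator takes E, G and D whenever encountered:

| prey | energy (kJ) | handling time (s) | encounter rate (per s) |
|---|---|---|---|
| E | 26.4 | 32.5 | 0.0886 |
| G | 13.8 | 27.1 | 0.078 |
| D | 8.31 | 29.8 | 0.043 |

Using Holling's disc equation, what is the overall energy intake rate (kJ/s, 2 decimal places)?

R = (0.0886×26.4 + 0.078×13.8 + 0.043×8.31) / (1 + 0.0886×32.5 + 0.078×27.1 + 0.043×29.8) = 3.773/7.275 = 0.5186 kJ/s.

0.52 kJ/s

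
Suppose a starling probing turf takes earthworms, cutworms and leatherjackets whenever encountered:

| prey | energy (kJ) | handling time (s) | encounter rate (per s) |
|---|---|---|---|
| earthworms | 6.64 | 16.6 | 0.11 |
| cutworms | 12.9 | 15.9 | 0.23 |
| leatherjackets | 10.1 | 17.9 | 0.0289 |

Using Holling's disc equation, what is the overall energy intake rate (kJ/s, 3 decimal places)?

Energy encountered per unit search time: 0.11×6.64 + 0.23×12.9 + 0.0289×10.1 = 3.989 kJ/s.
Handling time per unit search time: 0.11×16.6 + 0.23×15.9 + 0.0289×17.9 = 6.
Rate = 3.989/(1 + 6) = 0.5699 kJ/s.

0.570 kJ/s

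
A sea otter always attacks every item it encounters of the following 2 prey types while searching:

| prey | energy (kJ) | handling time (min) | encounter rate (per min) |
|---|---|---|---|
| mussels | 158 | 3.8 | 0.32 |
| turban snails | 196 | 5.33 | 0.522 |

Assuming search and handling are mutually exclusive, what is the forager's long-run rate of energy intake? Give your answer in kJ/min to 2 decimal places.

Energy encountered per unit search time: 0.32×158 + 0.522×196 = 152.9 kJ/min.
Handling time per unit search time: 0.32×3.8 + 0.522×5.33 = 3.998.
Rate = 152.9/(1 + 3.998) = 30.59 kJ/min.

30.59 kJ/min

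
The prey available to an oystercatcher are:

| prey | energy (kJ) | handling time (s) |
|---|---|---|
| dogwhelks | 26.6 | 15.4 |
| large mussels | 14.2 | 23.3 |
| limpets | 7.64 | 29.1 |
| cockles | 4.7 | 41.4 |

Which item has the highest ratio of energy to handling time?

Profitability E/h (kJ/s): dogwhelks = 26.6/15.4 = 1.73, large mussels = 14.2/23.3 = 0.609, limpets = 7.64/29.1 = 0.263, cockles = 4.7/41.4 = 0.114.
Ranked: dogwhelks > large mussels > limpets > cockles.

dogwhelks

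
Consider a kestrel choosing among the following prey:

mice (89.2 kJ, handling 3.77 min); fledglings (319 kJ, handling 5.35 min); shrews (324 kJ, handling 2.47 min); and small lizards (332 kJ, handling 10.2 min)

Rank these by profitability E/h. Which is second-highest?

In descending order of E/h:
shrews: 324/2.47 = 131 kJ/min
fledglings: 319/5.35 = 59.6 kJ/min
small lizards: 332/10.2 = 32.5 kJ/min
mice: 89.2/3.77 = 23.7 kJ/min

fledglings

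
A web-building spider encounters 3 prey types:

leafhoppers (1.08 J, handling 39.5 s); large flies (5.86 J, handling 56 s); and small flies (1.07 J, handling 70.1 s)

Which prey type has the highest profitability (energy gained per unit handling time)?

In descending order of E/h:
large flies: 5.86/56 = 0.105 J/s
leafhoppers: 1.08/39.5 = 0.0273 J/s
small flies: 1.07/70.1 = 0.0153 J/s

large flies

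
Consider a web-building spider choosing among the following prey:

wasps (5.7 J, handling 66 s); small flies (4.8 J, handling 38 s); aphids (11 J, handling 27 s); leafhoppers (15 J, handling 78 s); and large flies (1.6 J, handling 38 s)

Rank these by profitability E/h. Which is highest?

aphids

Profitability E/h (J/s): wasps = 5.7/66 = 0.0864, small flies = 4.8/38 = 0.126, aphids = 11/27 = 0.407, leafhoppers = 15/78 = 0.192, large flies = 1.6/38 = 0.0421.
Ranked: aphids > leafhoppers > small flies > wasps > large flies.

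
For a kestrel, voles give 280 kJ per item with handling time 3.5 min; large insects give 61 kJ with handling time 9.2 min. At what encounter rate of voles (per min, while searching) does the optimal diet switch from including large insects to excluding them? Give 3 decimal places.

0.026 per min

The zero-one rule: include large insects iff E₂/h₂ > λE₁/(1+λh₁). Equality gives the switch point.
λE₁h₂ = E₂ + λE₂h₁ ⇒ λ = E₂/(E₁h₂ − E₂h₁) = 61/(2576 − 213.5) = 0.02582 per min.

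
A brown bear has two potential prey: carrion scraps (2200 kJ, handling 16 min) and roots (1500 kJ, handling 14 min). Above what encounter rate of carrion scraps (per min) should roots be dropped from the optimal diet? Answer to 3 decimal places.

0.221 per min

Drop roots once their profitability E₂/h₂ falls below the rate achievable on carrion scraps alone: E₂/h₂ = λE₁/(1 + λh₁).
Solve for λ: λE₁h₂ = E₂(1 + λh₁) → λ(E₁h₂ − E₂h₁) = E₂ → λ = E₂/(E₁h₂ − E₂h₁).
λ = 1500/(2200×14 − 1500×16) = 1500/6800 = 0.2206 per min.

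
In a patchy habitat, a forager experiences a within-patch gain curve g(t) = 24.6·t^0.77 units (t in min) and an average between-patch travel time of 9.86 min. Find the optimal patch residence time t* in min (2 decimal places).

33.01 min

By the marginal value theorem, leave when the instantaneous gain rate g'(t) equals the habitat-wide average g(t)/(T + t).
g'(t) = 0.77·24.6·t^-0.23. Setting 0.77·24.6·t^-0.23 = 24.6·t^0.77/(9.86+t) gives 0.77(9.86+t) = t, so 0.23·t = 0.77×9.86.
t* = 0.77×9.86/0.23 = 33.01 min.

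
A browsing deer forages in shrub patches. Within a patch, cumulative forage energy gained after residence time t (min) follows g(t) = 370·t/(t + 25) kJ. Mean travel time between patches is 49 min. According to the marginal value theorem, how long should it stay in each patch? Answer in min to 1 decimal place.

Optimal t* satisfies g'(t*) = g(t*)/(T + t*).
g'(t) = 370·25/(t + 25)². Setting 370·25/(t+25)² = 370t/[(t+25)(49+t)] gives 25(49+t) = t(t+25), so t² = 25×49 = 1225.
t* = √1225 = 35 min.

35.0 min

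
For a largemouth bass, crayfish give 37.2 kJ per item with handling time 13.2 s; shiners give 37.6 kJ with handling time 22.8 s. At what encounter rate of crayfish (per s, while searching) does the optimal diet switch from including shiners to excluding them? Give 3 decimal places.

0.107 per s

The zero-one rule: include shiners iff E₂/h₂ > λE₁/(1+λh₁). Equality gives the switch point.
λE₁h₂ = E₂ + λE₂h₁ ⇒ λ = E₂/(E₁h₂ − E₂h₁) = 37.6/(848.2 − 496.3) = 0.1069 per s.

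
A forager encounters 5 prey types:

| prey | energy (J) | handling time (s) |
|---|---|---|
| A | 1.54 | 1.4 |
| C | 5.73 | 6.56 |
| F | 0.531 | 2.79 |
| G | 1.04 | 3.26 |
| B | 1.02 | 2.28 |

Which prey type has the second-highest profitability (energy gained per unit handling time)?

Profitability E/h (J/s): A = 1.54/1.4 = 1.1, C = 5.73/6.56 = 0.873, F = 0.531/2.79 = 0.19, G = 1.04/3.26 = 0.319, B = 1.02/2.28 = 0.447.
Ranked: A > C > B > G > F.

C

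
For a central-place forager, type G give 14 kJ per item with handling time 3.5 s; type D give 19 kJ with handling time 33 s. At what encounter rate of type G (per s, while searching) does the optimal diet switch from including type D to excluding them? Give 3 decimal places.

0.048 per s

Drop type D once their profitability E₂/h₂ falls below the rate achievable on type G alone: E₂/h₂ = λE₁/(1 + λh₁).
Solve for λ: λE₁h₂ = E₂(1 + λh₁) → λ(E₁h₂ − E₂h₁) = E₂ → λ = E₂/(E₁h₂ − E₂h₁).
λ = 19/(14×33 − 19×3.5) = 19/395.5 = 0.04804 per s.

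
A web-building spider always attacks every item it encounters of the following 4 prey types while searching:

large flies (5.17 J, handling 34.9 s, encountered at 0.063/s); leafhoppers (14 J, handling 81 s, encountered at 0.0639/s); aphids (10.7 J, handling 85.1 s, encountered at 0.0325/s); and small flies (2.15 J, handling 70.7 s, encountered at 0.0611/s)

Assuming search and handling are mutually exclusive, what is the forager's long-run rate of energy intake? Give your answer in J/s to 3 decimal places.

Energy encountered per unit search time: 0.063×5.17 + 0.0639×14 + 0.0325×10.7 + 0.0611×2.15 = 1.699 J/s.
Handling time per unit search time: 0.063×34.9 + 0.0639×81 + 0.0325×85.1 + 0.0611×70.7 = 14.46.
Rate = 1.699/(1 + 14.46) = 0.1099 J/s.

0.110 J/s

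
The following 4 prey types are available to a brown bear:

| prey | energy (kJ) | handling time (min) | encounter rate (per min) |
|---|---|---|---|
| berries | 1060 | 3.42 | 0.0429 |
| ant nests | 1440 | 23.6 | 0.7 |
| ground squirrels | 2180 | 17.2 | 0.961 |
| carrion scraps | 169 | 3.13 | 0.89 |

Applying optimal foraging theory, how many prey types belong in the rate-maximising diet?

2

E/h in descending order: berries 310, ground squirrels 127, ant nests 61, carrion scraps 54 kJ/min. The optimal diet is the largest prefix of this list for which every included type satisfies E_i/h_i > R on the types above it.
Rate on top 1: 39.66. ground squirrels: 127 > 39.66 → include.
Rate on top 2: 121.1. ant nests: 61 < 121.1 → exclude; stop.
Optimal diet: berries, ground squirrels — 2 of 4 types.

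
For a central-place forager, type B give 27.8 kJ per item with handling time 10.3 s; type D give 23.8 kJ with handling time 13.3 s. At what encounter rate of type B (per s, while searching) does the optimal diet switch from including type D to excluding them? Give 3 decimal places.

At the threshold, the rate on type B alone equals the profitability of type D: λ·27.8/(1 + λ·10.3) = 23.8/13.3 = 1.789.
Rearranging, λ(27.8 − 1.789×10.3) = 1.789, so λ = 1.789/9.368 = 0.191 per s.

0.191 per s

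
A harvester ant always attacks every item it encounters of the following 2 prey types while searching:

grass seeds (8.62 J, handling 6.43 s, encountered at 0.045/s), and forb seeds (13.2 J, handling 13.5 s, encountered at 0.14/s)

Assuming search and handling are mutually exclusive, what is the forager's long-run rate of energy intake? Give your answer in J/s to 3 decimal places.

0.703 J/s

Energy encountered per unit search time: 0.045×8.62 + 0.14×13.2 = 2.236 J/s.
Handling time per unit search time: 0.045×6.43 + 0.14×13.5 = 2.179.
Rate = 2.236/(1 + 2.179) = 0.7033 J/s.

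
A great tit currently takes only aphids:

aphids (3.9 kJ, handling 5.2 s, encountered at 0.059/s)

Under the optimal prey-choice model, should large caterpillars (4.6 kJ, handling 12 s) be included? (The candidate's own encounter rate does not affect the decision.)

On aphids alone, R = ΣλE/(1+Σλh) = 0.2301/1.307 = 0.1761 kJ/s.
large caterpillars: E/h = 4.6/12 = 0.3833 kJ/s.
0.3833 > 0.1761, so adding large caterpillars raises the average — include it.

Yes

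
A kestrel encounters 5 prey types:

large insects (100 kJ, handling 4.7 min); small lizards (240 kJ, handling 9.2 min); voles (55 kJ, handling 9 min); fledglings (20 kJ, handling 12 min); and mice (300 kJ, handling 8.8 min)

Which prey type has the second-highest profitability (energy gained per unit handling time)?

Profitability E/h (kJ/min): large insects = 100/4.7 = 21.3, small lizards = 240/9.2 = 26.1, voles = 55/9 = 6.11, fledglings = 20/12 = 1.67, mice = 300/8.8 = 34.1.
Ranked: mice > small lizards > large insects > voles > fledglings.

small lizards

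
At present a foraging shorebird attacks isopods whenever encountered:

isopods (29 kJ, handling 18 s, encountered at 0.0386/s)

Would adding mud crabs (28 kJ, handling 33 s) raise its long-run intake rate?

Yes

Intake rate on the current diet: R = (0.0386×29) / (1 + 0.0386×18) = 1.119/1.695 = 0.6605 kJ/s.
Profitability of mud crabs: 28/33 = 0.8485 kJ/s.
0.8485 > 0.6605, so adding mud crabs raises the average — include it.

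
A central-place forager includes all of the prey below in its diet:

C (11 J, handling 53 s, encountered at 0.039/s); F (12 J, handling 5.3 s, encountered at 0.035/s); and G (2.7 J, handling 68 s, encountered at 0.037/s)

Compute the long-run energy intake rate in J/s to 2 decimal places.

Energy encountered per unit search time: 0.039×11 + 0.035×12 + 0.037×2.7 = 0.9489 J/s.
Handling time per unit search time: 0.039×53 + 0.035×5.3 + 0.037×68 = 4.769.
Rate = 0.9489/(1 + 4.769) = 0.1645 J/s.

0.16 J/s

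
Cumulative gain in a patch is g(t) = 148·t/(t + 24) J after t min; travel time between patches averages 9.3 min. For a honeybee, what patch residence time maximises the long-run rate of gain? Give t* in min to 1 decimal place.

14.9 min

Maximise g(t)/(T+t): set derivative to zero → g'(t)(T+t) = g(t).
g'(t) = 148·24/(t + 24)². Setting 148·24/(t+24)² = 148t/[(t+24)(9.3+t)] gives 24(9.3+t) = t(t+24), so t² = 24×9.3 = 223.2.
t* = √223.2 = 14.94 min.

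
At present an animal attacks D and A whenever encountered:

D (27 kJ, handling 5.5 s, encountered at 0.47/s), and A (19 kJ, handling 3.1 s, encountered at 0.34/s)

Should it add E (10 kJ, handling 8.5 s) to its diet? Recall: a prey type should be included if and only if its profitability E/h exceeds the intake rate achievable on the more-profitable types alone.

No

Current rate: (0.47×27 + 0.34×19)/(1 + 0.47×5.5 + 0.34×3.1) = 4.128 kJ/s.
E: E/h = 10/8.5 = 1.176 kJ/s.
Since 1.176 < R, time spent handling E is better spent searching.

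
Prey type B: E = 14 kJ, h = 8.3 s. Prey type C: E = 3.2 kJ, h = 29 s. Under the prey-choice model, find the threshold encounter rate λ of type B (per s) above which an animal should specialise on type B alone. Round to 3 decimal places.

At the threshold, the rate on type B alone equals the profitability of type C: λ·14/(1 + λ·8.3) = 3.2/29 = 0.1103.
Rearranging, λ(14 − 0.1103×8.3) = 0.1103, so λ = 0.1103/13.08 = 0.008433 per s.

0.008 per s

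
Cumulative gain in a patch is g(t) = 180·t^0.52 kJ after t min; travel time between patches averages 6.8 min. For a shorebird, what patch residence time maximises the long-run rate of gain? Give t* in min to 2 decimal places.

7.37 min

Optimal t* satisfies g'(t*) = g(t*)/(T + t*).
g'(t) = 0.52·180·t^-0.48. Setting 0.52·180·t^-0.48 = 180·t^0.52/(6.8+t) gives 0.52(6.8+t) = t, so 0.48·t = 0.52×6.8.
t* = 0.52×6.8/0.48 = 7.367 min.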